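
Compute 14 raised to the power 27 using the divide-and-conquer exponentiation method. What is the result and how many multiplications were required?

Computing 14^27 by squaring (build up from 14^1; each line after the first costs one multiplication):

14^1 = 14
14^2 = (14^1)^2 = 14^2 = 196
14^3 = 14 * 14^2 = 14 * 196 = 2744
14^6 = (14^3)^2 = 2744^2 = 7529536
14^12 = (14^6)^2 = 7529536^2 = 56693912375296
14^13 = 14 * 14^12 = 14 * 56693912375296 = 793714773254144
14^26 = (14^13)^2 = 793714773254144^2 = 629983141281877223603213172736
14^27 = 14 * 14^26 = 14 * 629983141281877223603213172736 = 8819763977946281130444984418304

Result: 8819763977946281130444984418304
Multiplications needed: 7 (7 lines after 14^1)

14^27 = 8819763977946281130444984418304. Using exponentiation by squaring, this requires 7 multiplications. The key idea: if the exponent is even, square the half-power; if odd, multiply by the base once.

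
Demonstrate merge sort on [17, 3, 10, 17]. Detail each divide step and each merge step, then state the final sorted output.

Merge sort trace:

Split: [17, 3, 10, 17] -> [17, 3] and [10, 17]
  Split: [17, 3] -> [17] and [3]
  Merge: [17] + [3] -> [3, 17]
  Split: [10, 17] -> [10] and [17]
  Merge: [10] + [17] -> [10, 17]
Merge: [3, 17] + [10, 17] -> [3, 10, 17, 17]

Final sorted array: [3, 10, 17, 17]

The merge sort proceeds by recursively splitting the array and merging sorted halves.
After all merges, the sorted array is [3, 10, 17, 17].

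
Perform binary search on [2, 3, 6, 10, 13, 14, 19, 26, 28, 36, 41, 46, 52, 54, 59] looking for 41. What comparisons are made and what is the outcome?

Binary search for 41 in [2, 3, 6, 10, 13, 14, 19, 26, 28, 36, 41, 46, 52, 54, 59]:

lo=0, hi=14, mid=7, arr[mid]=26 -> 26 < 41, search right half
lo=8, hi=14, mid=11, arr[mid]=46 -> 46 > 41, search left half
lo=8, hi=10, mid=9, arr[mid]=36 -> 36 < 41, search right half
lo=10, hi=10, mid=10, arr[mid]=41 -> Found target at index 10!

Binary search finds 41 at index 10 after 4 comparisons. The search repeatedly halves the search space by comparing with the middle element.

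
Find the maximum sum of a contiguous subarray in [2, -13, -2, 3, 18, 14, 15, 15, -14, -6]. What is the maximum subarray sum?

Using Kadane's algorithm on [2, -13, -2, 3, 18, 14, 15, 15, -14, -6]:

Scanning through the array:
Position 1 (value -13): max_ending_here = -11, max_so_far = 2
Position 2 (value -2): max_ending_here = -2, max_so_far = 2
Position 3 (value 3): max_ending_here = 3, max_so_far = 3
Position 4 (value 18): max_ending_here = 21, max_so_far = 21
Position 5 (value 14): max_ending_here = 35, max_so_far = 35
Position 6 (value 15): max_ending_here = 50, max_so_far = 50
Position 7 (value 15): max_ending_here = 65, max_so_far = 65
Position 8 (value -14): max_ending_here = 51, max_so_far = 65
Position 9 (value -6): max_ending_here = 45, max_so_far = 65

Maximum subarray: [3, 18, 14, 15, 15]
Maximum sum: 65

The maximum subarray is [3, 18, 14, 15, 15] with sum 65. This subarray runs from index 3 to index 7.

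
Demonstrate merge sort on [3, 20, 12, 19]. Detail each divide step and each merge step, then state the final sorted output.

Merge sort trace:

Split: [3, 20, 12, 19] -> [3, 20] and [12, 19]
  Split: [3, 20] -> [3] and [20]
  Merge: [3] + [20] -> [3, 20]
  Split: [12, 19] -> [12] and [19]
  Merge: [12] + [19] -> [12, 19]
Merge: [3, 20] + [12, 19] -> [3, 12, 19, 20]

Final sorted array: [3, 12, 19, 20]

The merge sort proceeds by recursively splitting the array and merging sorted halves.
After all merges, the sorted array is [3, 12, 19, 20].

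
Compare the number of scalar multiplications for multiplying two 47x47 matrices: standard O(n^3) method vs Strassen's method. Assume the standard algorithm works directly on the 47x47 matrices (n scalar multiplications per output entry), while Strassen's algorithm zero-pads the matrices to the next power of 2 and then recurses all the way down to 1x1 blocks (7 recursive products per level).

Matrix multiplication for 47x47 matrices:

Strassen's algorithm requires power-of-2 dimensions. Pad 47x47 to 64x64 (next power of 2).

Standard algorithm: 47^3 = 103823 multiplications
Strassen's algorithm: 7^(log2(64)) = 7^6 = 117649 multiplications
Difference: 103823 - 117649 = -13826 (Strassen uses MORE here due to padding overhead — for small or just-over-power-of-2 n, padding can outweigh the per-level savings)

Standard: 103823 multiplications (47^3). Strassen: 117649 multiplications (7^6, after padding to 64x64). Strassen reduces 8 recursive multiplications to 7 at each level.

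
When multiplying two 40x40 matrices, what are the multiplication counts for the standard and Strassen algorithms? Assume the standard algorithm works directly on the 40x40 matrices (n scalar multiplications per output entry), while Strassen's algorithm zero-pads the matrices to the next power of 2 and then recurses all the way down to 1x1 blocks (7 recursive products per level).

Matrix multiplication for 40x40 matrices:

Strassen's algorithm requires power-of-2 dimensions. Pad 40x40 to 64x64 (next power of 2).

Standard algorithm: 40^3 = 64000 multiplications
Strassen's algorithm: 7^(log2(64)) = 7^6 = 117649 multiplications
Difference: 64000 - 117649 = -53649 (Strassen uses MORE here due to padding overhead — for small or just-over-power-of-2 n, padding can outweigh the per-level savings)

Standard: 64000 multiplications (40^3). Strassen: 117649 multiplications (7^6, after padding to 64x64). Strassen reduces 8 recursive multiplications to 7 at each level.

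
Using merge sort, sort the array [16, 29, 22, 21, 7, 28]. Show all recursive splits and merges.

Merge sort trace:

Split: [16, 29, 22, 21, 7, 28] -> [16, 29, 22] and [21, 7, 28]
  Split: [16, 29, 22] -> [16] and [29, 22]
    Split: [29, 22] -> [29] and [22]
    Merge: [29] + [22] -> [22, 29]
  Merge: [16] + [22, 29] -> [16, 22, 29]
  Split: [21, 7, 28] -> [21] and [7, 28]
    Split: [7, 28] -> [7] and [28]
    Merge: [7] + [28] -> [7, 28]
  Merge: [21] + [7, 28] -> [7, 21, 28]
Merge: [16, 22, 29] + [7, 21, 28] -> [7, 16, 21, 22, 28, 29]

Final sorted array: [7, 16, 21, 22, 28, 29]

The merge sort proceeds by recursively splitting the array and merging sorted halves.
After all merges, the sorted array is [7, 16, 21, 22, 28, 29].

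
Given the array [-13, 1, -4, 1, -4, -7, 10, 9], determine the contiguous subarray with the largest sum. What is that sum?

Using Kadane's algorithm on [-13, 1, -4, 1, -4, -7, 10, 9]:

Scanning through the array:
Position 1 (value 1): max_ending_here = 1, max_so_far = 1
Position 2 (value -4): max_ending_here = -3, max_so_far = 1
Position 3 (value 1): max_ending_here = 1, max_so_far = 1
Position 4 (value -4): max_ending_here = -3, max_so_far = 1
Position 5 (value -7): max_ending_here = -7, max_so_far = 1
Position 6 (value 10): max_ending_here = 10, max_so_far = 10
Position 7 (value 9): max_ending_here = 19, max_so_far = 19

Maximum subarray: [10, 9]
Maximum sum: 19

The maximum subarray is [10, 9] with sum 19. This subarray runs from index 6 to index 7.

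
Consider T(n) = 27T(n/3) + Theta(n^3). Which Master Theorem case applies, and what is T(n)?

Master Theorem for T(n) = 27T(n/3) + O(n^3):

a = 27, b = 3, c = 3
log_b(a) = log_3(27) = 3.0000

Case 2: c = 3 = log_3(27) = 3.0000
T(n) = O(n^3 log n) = O(n^3 log n)

For T(n) = 27T(n/3) + O(n^3): log_3(27) = 3.0000. This is Case 2 of the Master Theorem (c = log_b(a), equal work at all levels), giving O(n^3 log n).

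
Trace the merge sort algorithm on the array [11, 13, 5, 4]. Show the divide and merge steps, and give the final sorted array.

Merge sort trace:

Split: [11, 13, 5, 4] -> [11, 13] and [5, 4]
  Split: [11, 13] -> [11] and [13]
  Merge: [11] + [13] -> [11, 13]
  Split: [5, 4] -> [5] and [4]
  Merge: [5] + [4] -> [4, 5]
Merge: [11, 13] + [4, 5] -> [4, 5, 11, 13]

Final sorted array: [4, 5, 11, 13]

The merge sort proceeds by recursively splitting the array and merging sorted halves.
After all merges, the sorted array is [4, 5, 11, 13].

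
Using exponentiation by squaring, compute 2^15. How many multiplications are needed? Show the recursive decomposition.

Computing 2^15 by squaring (build up from 2^1; each line after the first costs one multiplication):

2^1 = 2
2^2 = (2^1)^2 = 2^2 = 4
2^3 = 2 * 2^2 = 2 * 4 = 8
2^6 = (2^3)^2 = 8^2 = 64
2^7 = 2 * 2^6 = 2 * 64 = 128
2^14 = (2^7)^2 = 128^2 = 16384
2^15 = 2 * 2^14 = 2 * 16384 = 32768

Result: 32768
Multiplications needed: 6 (6 lines after 2^1)

2^15 = 32768. Using exponentiation by squaring, this requires 6 multiplications. The key idea: if the exponent is even, square the half-power; if odd, multiply by the base once.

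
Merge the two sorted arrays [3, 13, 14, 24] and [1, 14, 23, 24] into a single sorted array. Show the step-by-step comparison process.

Merging process:

Compare 3 vs 1: take 1 from right. Merged: [1]
Compare 3 vs 14: take 3 from left. Merged: [1, 3]
Compare 13 vs 14: take 13 from left. Merged: [1, 3, 13]
Compare 14 vs 14: take 14 from left. Merged: [1, 3, 13, 14]
Compare 24 vs 14: take 14 from right. Merged: [1, 3, 13, 14, 14]
Compare 24 vs 23: take 23 from right. Merged: [1, 3, 13, 14, 14, 23]
Compare 24 vs 24: take 24 from left. Merged: [1, 3, 13, 14, 14, 23, 24]
Append remaining from right: [24]. Merged: [1, 3, 13, 14, 14, 23, 24, 24]

Final merged array: [1, 3, 13, 14, 14, 23, 24, 24]
Total comparisons: 7

The merged array is [1, 3, 13, 14, 14, 23, 24, 24], requiring 7 comparisons. The merge step runs in O(n) time where n is the total number of elements.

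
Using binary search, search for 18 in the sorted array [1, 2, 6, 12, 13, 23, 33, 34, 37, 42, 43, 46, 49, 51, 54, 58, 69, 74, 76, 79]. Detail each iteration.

Binary search for 18 in [1, 2, 6, 12, 13, 23, 33, 34, 37, 42, 43, 46, 49, 51, 54, 58, 69, 74, 76, 79]:

lo=0, hi=19, mid=9, arr[mid]=42 -> 42 > 18, search left half
lo=0, hi=8, mid=4, arr[mid]=13 -> 13 < 18, search right half
lo=5, hi=8, mid=6, arr[mid]=33 -> 33 > 18, search left half
lo=5, hi=5, mid=5, arr[mid]=23 -> 23 > 18, search left half
lo=5 > hi=4, target 18 not found

Binary search determines that 18 is not in the array after 4 comparisons. The search space was exhausted without finding the target.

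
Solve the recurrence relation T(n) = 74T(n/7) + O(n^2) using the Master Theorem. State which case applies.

Master Theorem for T(n) = 74T(n/7) + O(n^2):

a = 74, b = 7, c = 2
log_b(a) = log_7(74) = 2.2119

Case 1: c = 2 < log_7(74) = 2.2119
T(n) = O(n^(log_7 74))

For T(n) = 74T(n/7) + O(n^2): log_7(74) = 2.2119. This is Case 1 of the Master Theorem (c < log_b(a), work dominated by leaves), giving O(n^(log_7 74)).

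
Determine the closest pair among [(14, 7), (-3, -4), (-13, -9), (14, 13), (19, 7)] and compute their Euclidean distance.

Computing all pairwise distances among 5 points:

d((14, 7), (-3, -4)) = 20.2485
d((14, 7), (-13, -9)) = 31.3847
d((14, 7), (14, 13)) = 6.0
d((14, 7), (19, 7)) = 5.0 <-- minimum
d((-3, -4), (-13, -9)) = 11.1803
d((-3, -4), (14, 13)) = 24.0416
d((-3, -4), (19, 7)) = 24.5967
d((-13, -9), (14, 13)) = 34.8281
d((-13, -9), (19, 7)) = 35.7771
d((14, 13), (19, 7)) = 7.8102

Closest pair: (14, 7) and (19, 7) with distance 5.0

The closest pair is (14, 7) and (19, 7) with Euclidean distance 5.0. For 5 points, brute-force pairwise comparison is shown above. For large n, the divide-and-conquer algorithm (sort by x, recurse on halves, check the dividing strip) achieves O(n log n).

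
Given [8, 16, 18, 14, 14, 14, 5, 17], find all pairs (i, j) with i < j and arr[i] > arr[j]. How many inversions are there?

Finding inversions in [8, 16, 18, 14, 14, 14, 5, 17]:

(0, 6): arr[0]=8 > arr[6]=5
(1, 3): arr[1]=16 > arr[3]=14
(1, 4): arr[1]=16 > arr[4]=14
(1, 5): arr[1]=16 > arr[5]=14
(1, 6): arr[1]=16 > arr[6]=5
(2, 3): arr[2]=18 > arr[3]=14
(2, 4): arr[2]=18 > arr[4]=14
(2, 5): arr[2]=18 > arr[5]=14
(2, 6): arr[2]=18 > arr[6]=5
(2, 7): arr[2]=18 > arr[7]=17
(3, 6): arr[3]=14 > arr[6]=5
(4, 6): arr[4]=14 > arr[6]=5
(5, 6): arr[5]=14 > arr[6]=5

Total inversions: 13

The array has 13 inversion(s): (0,6), (1,3), (1,4), (1,5), (1,6), (2,3), (2,4), (2,5), (2,6), (2,7), (3,6), (4,6), (5,6). Each pair (i,j) satisfies i < j and arr[i] > arr[j].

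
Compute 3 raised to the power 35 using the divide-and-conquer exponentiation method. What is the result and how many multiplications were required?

Computing 3^35 by squaring (build up from 3^1; each line after the first costs one multiplication):

3^1 = 3
3^2 = (3^1)^2 = 3^2 = 9
3^4 = (3^2)^2 = 9^2 = 81
3^8 = (3^4)^2 = 81^2 = 6561
3^16 = (3^8)^2 = 6561^2 = 43046721
3^17 = 3 * 3^16 = 3 * 43046721 = 129140163
3^34 = (3^17)^2 = 129140163^2 = 16677181699666569
3^35 = 3 * 3^34 = 3 * 16677181699666569 = 50031545098999707

Result: 50031545098999707
Multiplications needed: 7 (7 lines after 3^1)

3^35 = 50031545098999707. Using exponentiation by squaring, this requires 7 multiplications. The key idea: if the exponent is even, square the half-power; if odd, multiply by the base once.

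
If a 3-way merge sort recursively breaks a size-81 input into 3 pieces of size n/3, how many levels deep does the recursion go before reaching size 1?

For divide and conquer with division factor 3:

Problem sizes at each level:
Level 0: 81
Level 1: 27
Level 2: 9
Level 3: 3
Level 4: 1

The root is level 0 and the size-1 base case is level 4 (the tree spans levels 0 through 4, i.e. 5 levels counting the root), so the depth is the number of divisions: log_3(81) = 4

The recursion tree depth is log_3(81) = 4. At each level, the problem size is divided by 3, so it takes 4 divisions to reduce to a base case of size 1. The algorithm makes 3 recursive calls at each level.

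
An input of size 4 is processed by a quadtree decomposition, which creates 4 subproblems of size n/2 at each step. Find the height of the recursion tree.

For divide and conquer with division factor 2:

Problem sizes at each level:
Level 0: 4
Level 1: 2
Level 2: 1

The root is level 0 and the size-1 base case is level 2 (the tree spans levels 0 through 2, i.e. 3 levels counting the root), so the depth is the number of divisions: log_2(4) = 2

The recursion tree depth is log_2(4) = 2. At each level, the problem size is divided by 2, so it takes 2 divisions to reduce to a base case of size 1. The algorithm makes 4 recursive calls at each level.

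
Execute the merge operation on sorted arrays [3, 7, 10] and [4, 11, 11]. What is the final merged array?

Merging process:

Compare 3 vs 4: take 3 from left. Merged: [3]
Compare 7 vs 4: take 4 from right. Merged: [3, 4]
Compare 7 vs 11: take 7 from left. Merged: [3, 4, 7]
Compare 10 vs 11: take 10 from left. Merged: [3, 4, 7, 10]
Append remaining from right: [11, 11]. Merged: [3, 4, 7, 10, 11, 11]

Final merged array: [3, 4, 7, 10, 11, 11]
Total comparisons: 4

The merged array is [3, 4, 7, 10, 11, 11], requiring 4 comparisons. The merge step runs in O(n) time where n is the total number of elements.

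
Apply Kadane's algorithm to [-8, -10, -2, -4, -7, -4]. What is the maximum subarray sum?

Using Kadane's algorithm on [-8, -10, -2, -4, -7, -4]:

Scanning through the array:
Position 1 (value -10): max_ending_here = -10, max_so_far = -8
Position 2 (value -2): max_ending_here = -2, max_so_far = -2
Position 3 (value -4): max_ending_here = -4, max_so_far = -2
Position 4 (value -7): max_ending_here = -7, max_so_far = -2
Position 5 (value -4): max_ending_here = -4, max_so_far = -2

Maximum subarray: [-2]
Maximum sum: -2

The maximum subarray is [-2] with sum -2. This subarray runs from index 2 to index 2.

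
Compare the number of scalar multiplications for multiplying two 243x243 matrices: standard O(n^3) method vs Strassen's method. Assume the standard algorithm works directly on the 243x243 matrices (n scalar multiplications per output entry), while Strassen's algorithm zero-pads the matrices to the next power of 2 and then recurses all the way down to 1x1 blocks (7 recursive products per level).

Matrix multiplication for 243x243 matrices:

Strassen's algorithm requires power-of-2 dimensions. Pad 243x243 to 256x256 (next power of 2).

Standard algorithm: 243^3 = 14348907 multiplications
Strassen's algorithm: 7^(log2(256)) = 7^8 = 5764801 multiplications
Savings: 14348907 - 5764801 = 8584106 multiplications

Standard: 14348907 multiplications (243^3). Strassen: 5764801 multiplications (7^8, after padding to 256x256). Strassen reduces 8 recursive multiplications to 7 at each level.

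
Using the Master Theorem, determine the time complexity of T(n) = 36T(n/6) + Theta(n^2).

Master Theorem for T(n) = 36T(n/6) + O(n^2):

a = 36, b = 6, c = 2
log_b(a) = log_6(36) = 2.0000

Case 2: c = 2 = log_6(36) = 2.0000
T(n) = O(n^2 log n) = O(n^2 log n)

For T(n) = 36T(n/6) + O(n^2): log_6(36) = 2.0000. This is Case 2 of the Master Theorem (c = log_b(a), equal work at all levels), giving O(n^2 log n).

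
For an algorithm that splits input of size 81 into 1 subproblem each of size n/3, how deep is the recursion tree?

For divide and conquer with division factor 3:

Problem sizes at each level:
Level 0: 81
Level 1: 27
Level 2: 9
Level 3: 3
Level 4: 1

The root is level 0 and the size-1 base case is level 4 (the tree spans levels 0 through 4, i.e. 5 levels counting the root), so the depth is the number of divisions: log_3(81) = 4

The recursion tree depth is log_3(81) = 4. At each level, the problem size is divided by 3, so it takes 4 divisions to reduce to a base case of size 1. The algorithm makes 1 recursive call at each level.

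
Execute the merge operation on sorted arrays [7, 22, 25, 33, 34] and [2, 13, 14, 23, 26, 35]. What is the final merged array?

Merging process:

Compare 7 vs 2: take 2 from right. Merged: [2]
Compare 7 vs 13: take 7 from left. Merged: [2, 7]
Compare 22 vs 13: take 13 from right. Merged: [2, 7, 13]
Compare 22 vs 14: take 14 from right. Merged: [2, 7, 13, 14]
Compare 22 vs 23: take 22 from left. Merged: [2, 7, 13, 14, 22]
Compare 25 vs 23: take 23 from right. Merged: [2, 7, 13, 14, 22, 23]
Compare 25 vs 26: take 25 from left. Merged: [2, 7, 13, 14, 22, 23, 25]
Compare 33 vs 26: take 26 from right. Merged: [2, 7, 13, 14, 22, 23, 25, 26]
Compare 33 vs 35: take 33 from left. Merged: [2, 7, 13, 14, 22, 23, 25, 26, 33]
Compare 34 vs 35: take 34 from left. Merged: [2, 7, 13, 14, 22, 23, 25, 26, 33, 34]
Append remaining from right: [35]. Merged: [2, 7, 13, 14, 22, 23, 25, 26, 33, 34, 35]

Final merged array: [2, 7, 13, 14, 22, 23, 25, 26, 33, 34, 35]
Total comparisons: 10

The merged array is [2, 7, 13, 14, 22, 23, 25, 26, 33, 34, 35], requiring 10 comparisons. The merge step runs in O(n) time where n is the total number of elements.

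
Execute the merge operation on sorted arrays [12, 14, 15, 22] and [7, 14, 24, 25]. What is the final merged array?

Merging process:

Compare 12 vs 7: take 7 from right. Merged: [7]
Compare 12 vs 14: take 12 from left. Merged: [7, 12]
Compare 14 vs 14: take 14 from left. Merged: [7, 12, 14]
Compare 15 vs 14: take 14 from right. Merged: [7, 12, 14, 14]
Compare 15 vs 24: take 15 from left. Merged: [7, 12, 14, 14, 15]
Compare 22 vs 24: take 22 from left. Merged: [7, 12, 14, 14, 15, 22]
Append remaining from right: [24, 25]. Merged: [7, 12, 14, 14, 15, 22, 24, 25]

Final merged array: [7, 12, 14, 14, 15, 22, 24, 25]
Total comparisons: 6

The merged array is [7, 12, 14, 14, 15, 22, 24, 25], requiring 6 comparisons. The merge step runs in O(n) time where n is the total number of elements.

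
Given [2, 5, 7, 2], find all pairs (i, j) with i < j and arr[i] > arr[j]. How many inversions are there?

Finding inversions in [2, 5, 7, 2]:

(1, 3): arr[1]=5 > arr[3]=2
(2, 3): arr[2]=7 > arr[3]=2

Total inversions: 2

The array has 2 inversion(s): (1,3), (2,3). Each pair (i,j) satisfies i < j and arr[i] > arr[j].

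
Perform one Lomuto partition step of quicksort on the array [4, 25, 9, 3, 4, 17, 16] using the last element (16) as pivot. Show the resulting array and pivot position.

Lomuto partition with pivot = 16:

Initial array: [4, 25, 9, 3, 4, 17, 16]

arr[0]=4 <= 16: swap with position 0, array becomes [4, 25, 9, 3, 4, 17, 16]
arr[1]=25 > 16: no swap
arr[2]=9 <= 16: swap with position 1, array becomes [4, 9, 25, 3, 4, 17, 16]
arr[3]=3 <= 16: swap with position 2, array becomes [4, 9, 3, 25, 4, 17, 16]
arr[4]=4 <= 16: swap with position 3, array becomes [4, 9, 3, 4, 25, 17, 16]
arr[5]=17 > 16: no swap

Place pivot at position 4: [4, 9, 3, 4, 16, 17, 25]
Pivot position: 4

After partitioning with pivot 16, the array becomes [4, 9, 3, 4, 16, 17, 25]. The pivot is placed at index 4. All elements to the left of the pivot are <= 16, and all elements to the right are > 16.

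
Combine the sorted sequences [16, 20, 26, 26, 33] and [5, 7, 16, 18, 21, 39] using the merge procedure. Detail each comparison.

Merging process:

Compare 16 vs 5: take 5 from right. Merged: [5]
Compare 16 vs 7: take 7 from right. Merged: [5, 7]
Compare 16 vs 16: take 16 from left. Merged: [5, 7, 16]
Compare 20 vs 16: take 16 from right. Merged: [5, 7, 16, 16]
Compare 20 vs 18: take 18 from right. Merged: [5, 7, 16, 16, 18]
Compare 20 vs 21: take 20 from left. Merged: [5, 7, 16, 16, 18, 20]
Compare 26 vs 21: take 21 from right. Merged: [5, 7, 16, 16, 18, 20, 21]
Compare 26 vs 39: take 26 from left. Merged: [5, 7, 16, 16, 18, 20, 21, 26]
Compare 26 vs 39: take 26 from left. Merged: [5, 7, 16, 16, 18, 20, 21, 26, 26]
Compare 33 vs 39: take 33 from left. Merged: [5, 7, 16, 16, 18, 20, 21, 26, 26, 33]
Append remaining from right: [39]. Merged: [5, 7, 16, 16, 18, 20, 21, 26, 26, 33, 39]

Final merged array: [5, 7, 16, 16, 18, 20, 21, 26, 26, 33, 39]
Total comparisons: 10

The merged array is [5, 7, 16, 16, 18, 20, 21, 26, 26, 33, 39], requiring 10 comparisons. The merge step runs in O(n) time where n is the total number of elements.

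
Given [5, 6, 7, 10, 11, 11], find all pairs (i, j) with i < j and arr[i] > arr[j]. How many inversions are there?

Finding inversions in [5, 6, 7, 10, 11, 11]:


Total inversions: 0

The array has 0 inversions. It is already sorted.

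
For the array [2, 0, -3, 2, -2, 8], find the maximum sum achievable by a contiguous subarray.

Using Kadane's algorithm on [2, 0, -3, 2, -2, 8]:

Scanning through the array:
Position 1 (value 0): max_ending_here = 2, max_so_far = 2
Position 2 (value -3): max_ending_here = -1, max_so_far = 2
Position 3 (value 2): max_ending_here = 2, max_so_far = 2
Position 4 (value -2): max_ending_here = 0, max_so_far = 2
Position 5 (value 8): max_ending_here = 8, max_so_far = 8

Maximum subarray: [2, -2, 8]
Maximum sum: 8

The maximum subarray is [2, -2, 8] with sum 8. This subarray runs from index 3 to index 5.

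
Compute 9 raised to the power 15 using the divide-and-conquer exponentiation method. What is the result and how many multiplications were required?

Computing 9^15 by squaring (build up from 9^1; each line after the first costs one multiplication):

9^1 = 9
9^2 = (9^1)^2 = 9^2 = 81
9^3 = 9 * 9^2 = 9 * 81 = 729
9^6 = (9^3)^2 = 729^2 = 531441
9^7 = 9 * 9^6 = 9 * 531441 = 4782969
9^14 = (9^7)^2 = 4782969^2 = 22876792454961
9^15 = 9 * 9^14 = 9 * 22876792454961 = 205891132094649

Result: 205891132094649
Multiplications needed: 6 (6 lines after 9^1)

9^15 = 205891132094649. Using exponentiation by squaring, this requires 6 multiplications. The key idea: if the exponent is even, square the half-power; if odd, multiply by the base once.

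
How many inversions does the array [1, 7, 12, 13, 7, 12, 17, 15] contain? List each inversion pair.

Finding inversions in [1, 7, 12, 13, 7, 12, 17, 15]:

(2, 4): arr[2]=12 > arr[4]=7
(3, 4): arr[3]=13 > arr[4]=7
(3, 5): arr[3]=13 > arr[5]=12
(6, 7): arr[6]=17 > arr[7]=15

Total inversions: 4

The array has 4 inversion(s): (2,4), (3,4), (3,5), (6,7). Each pair (i,j) satisfies i < j and arr[i] > arr[j].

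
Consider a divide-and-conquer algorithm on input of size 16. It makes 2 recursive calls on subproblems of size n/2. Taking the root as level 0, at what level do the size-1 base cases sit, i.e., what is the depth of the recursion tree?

For divide and conquer with division factor 2:

Problem sizes at each level:
Level 0: 16
Level 1: 8
Level 2: 4
Level 3: 2
Level 4: 1

The root is level 0 and the size-1 base case is level 4 (the tree spans levels 0 through 4, i.e. 5 levels counting the root), so the depth is the number of divisions: log_2(16) = 4

The recursion tree depth is log_2(16) = 4. At each level, the problem size is divided by 2, so it takes 4 divisions to reduce to a base case of size 1. The algorithm makes 2 recursive calls at each level.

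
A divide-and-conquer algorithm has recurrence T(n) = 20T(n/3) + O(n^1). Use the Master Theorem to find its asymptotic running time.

Master Theorem for T(n) = 20T(n/3) + O(n^1):

a = 20, b = 3, c = 1
log_b(a) = log_3(20) = 2.7268

Case 1: c = 1 < log_3(20) = 2.7268
T(n) = O(n^(log_3 20))

For T(n) = 20T(n/3) + O(n^1): log_3(20) = 2.7268. This is Case 1 of the Master Theorem (c < log_b(a), work dominated by leaves), giving O(n^(log_3 20)).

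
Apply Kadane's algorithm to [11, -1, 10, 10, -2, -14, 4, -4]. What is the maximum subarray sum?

Using Kadane's algorithm on [11, -1, 10, 10, -2, -14, 4, -4]:

Scanning through the array:
Position 1 (value -1): max_ending_here = 10, max_so_far = 11
Position 2 (value 10): max_ending_here = 20, max_so_far = 20
Position 3 (value 10): max_ending_here = 30, max_so_far = 30
Position 4 (value -2): max_ending_here = 28, max_so_far = 30
Position 5 (value -14): max_ending_here = 14, max_so_far = 30
Position 6 (value 4): max_ending_here = 18, max_so_far = 30
Position 7 (value -4): max_ending_here = 14, max_so_far = 30

Maximum subarray: [11, -1, 10, 10]
Maximum sum: 30

The maximum subarray is [11, -1, 10, 10] with sum 30. This subarray runs from index 0 to index 3.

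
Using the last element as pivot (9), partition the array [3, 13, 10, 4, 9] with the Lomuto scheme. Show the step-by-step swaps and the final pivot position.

Lomuto partition with pivot = 9:

Initial array: [3, 13, 10, 4, 9]

arr[0]=3 <= 9: swap with position 0, array becomes [3, 13, 10, 4, 9]
arr[1]=13 > 9: no swap
arr[2]=10 > 9: no swap
arr[3]=4 <= 9: swap with position 1, array becomes [3, 4, 10, 13, 9]

Place pivot at position 2: [3, 4, 9, 13, 10]
Pivot position: 2

After partitioning with pivot 9, the array becomes [3, 4, 9, 13, 10]. The pivot is placed at index 2. All elements to the left of the pivot are <= 9, and all elements to the right are > 9.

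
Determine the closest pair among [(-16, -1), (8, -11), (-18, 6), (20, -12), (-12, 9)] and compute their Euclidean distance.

Computing all pairwise distances among 5 points:

d((-16, -1), (8, -11)) = 26.0
d((-16, -1), (-18, 6)) = 7.2801
d((-16, -1), (20, -12)) = 37.6431
d((-16, -1), (-12, 9)) = 10.7703
d((8, -11), (-18, 6)) = 31.0644
d((8, -11), (20, -12)) = 12.0416
d((8, -11), (-12, 9)) = 28.2843
d((-18, 6), (20, -12)) = 42.0476
d((-18, 6), (-12, 9)) = 6.7082 <-- minimum
d((20, -12), (-12, 9)) = 38.2753

Closest pair: (-18, 6) and (-12, 9) with distance 6.7082

The closest pair is (-18, 6) and (-12, 9) with Euclidean distance 6.7082. For 5 points, brute-force pairwise comparison is shown above. For large n, the divide-and-conquer algorithm (sort by x, recurse on halves, check the dividing strip) achieves O(n log n).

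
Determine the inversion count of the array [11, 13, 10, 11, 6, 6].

Finding inversions in [11, 13, 10, 11, 6, 6]:

(0, 2): arr[0]=11 > arr[2]=10
(0, 4): arr[0]=11 > arr[4]=6
(0, 5): arr[0]=11 > arr[5]=6
(1, 2): arr[1]=13 > arr[2]=10
(1, 3): arr[1]=13 > arr[3]=11
(1, 4): arr[1]=13 > arr[4]=6
(1, 5): arr[1]=13 > arr[5]=6
(2, 4): arr[2]=10 > arr[4]=6
(2, 5): arr[2]=10 > arr[5]=6
(3, 4): arr[3]=11 > arr[4]=6
(3, 5): arr[3]=11 > arr[5]=6

Total inversions: 11

The array has 11 inversion(s): (0,2), (0,4), (0,5), (1,2), (1,3), (1,4), (1,5), (2,4), (2,5), (3,4), (3,5). Each pair (i,j) satisfies i < j and arr[i] > arr[j].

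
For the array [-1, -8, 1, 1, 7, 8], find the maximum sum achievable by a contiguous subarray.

Using Kadane's algorithm on [-1, -8, 1, 1, 7, 8]:

Scanning through the array:
Position 1 (value -8): max_ending_here = -8, max_so_far = -1
Position 2 (value 1): max_ending_here = 1, max_so_far = 1
Position 3 (value 1): max_ending_here = 2, max_so_far = 2
Position 4 (value 7): max_ending_here = 9, max_so_far = 9
Position 5 (value 8): max_ending_here = 17, max_so_far = 17

Maximum subarray: [1, 1, 7, 8]
Maximum sum: 17

The maximum subarray is [1, 1, 7, 8] with sum 17. This subarray runs from index 2 to index 5.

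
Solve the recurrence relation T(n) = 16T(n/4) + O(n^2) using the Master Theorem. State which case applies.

Master Theorem for T(n) = 16T(n/4) + O(n^2):

a = 16, b = 4, c = 2
log_b(a) = log_4(16) = 2.0000

Case 2: c = 2 = log_4(16) = 2.0000
T(n) = O(n^2 log n) = O(n^2 log n)

For T(n) = 16T(n/4) + O(n^2): log_4(16) = 2.0000. This is Case 2 of the Master Theorem (c = log_b(a), equal work at all levels), giving O(n^2 log n).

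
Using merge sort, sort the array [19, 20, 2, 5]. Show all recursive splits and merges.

Merge sort trace:

Split: [19, 20, 2, 5] -> [19, 20] and [2, 5]
  Split: [19, 20] -> [19] and [20]
  Merge: [19] + [20] -> [19, 20]
  Split: [2, 5] -> [2] and [5]
  Merge: [2] + [5] -> [2, 5]
Merge: [19, 20] + [2, 5] -> [2, 5, 19, 20]

Final sorted array: [2, 5, 19, 20]

The merge sort proceeds by recursively splitting the array and merging sorted halves.
After all merges, the sorted array is [2, 5, 19, 20].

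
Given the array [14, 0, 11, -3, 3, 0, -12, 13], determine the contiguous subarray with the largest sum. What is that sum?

Using Kadane's algorithm on [14, 0, 11, -3, 3, 0, -12, 13]:

Scanning through the array:
Position 1 (value 0): max_ending_here = 14, max_so_far = 14
Position 2 (value 11): max_ending_here = 25, max_so_far = 25
Position 3 (value -3): max_ending_here = 22, max_so_far = 25
Position 4 (value 3): max_ending_here = 25, max_so_far = 25
Position 5 (value 0): max_ending_here = 25, max_so_far = 25
Position 6 (value -12): max_ending_here = 13, max_so_far = 25
Position 7 (value 13): max_ending_here = 26, max_so_far = 26

Maximum subarray: [14, 0, 11, -3, 3, 0, -12, 13]
Maximum sum: 26

The maximum subarray is [14, 0, 11, -3, 3, 0, -12, 13] with sum 26. This subarray runs from index 0 to index 7.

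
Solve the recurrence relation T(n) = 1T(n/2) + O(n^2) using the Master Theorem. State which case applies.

Master Theorem for T(n) = 1T(n/2) + O(n^2):

a = 1, b = 2, c = 2
log_b(a) = log_2(1) = 0.0000

Case 3: c = 2 > log_2(1) = 0.0000
T(n) = O(n^2) = O(n^2)

For T(n) = 1T(n/2) + O(n^2): log_2(1) = 0.0000. This is Case 3 of the Master Theorem (c > log_b(a), work dominated by root), giving O(n^2).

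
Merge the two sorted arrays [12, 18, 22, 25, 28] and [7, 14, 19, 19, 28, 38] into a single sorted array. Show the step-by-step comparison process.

Merging process:

Compare 12 vs 7: take 7 from right. Merged: [7]
Compare 12 vs 14: take 12 from left. Merged: [7, 12]
Compare 18 vs 14: take 14 from right. Merged: [7, 12, 14]
Compare 18 vs 19: take 18 from left. Merged: [7, 12, 14, 18]
Compare 22 vs 19: take 19 from right. Merged: [7, 12, 14, 18, 19]
Compare 22 vs 19: take 19 from right. Merged: [7, 12, 14, 18, 19, 19]
Compare 22 vs 28: take 22 from left. Merged: [7, 12, 14, 18, 19, 19, 22]
Compare 25 vs 28: take 25 from left. Merged: [7, 12, 14, 18, 19, 19, 22, 25]
Compare 28 vs 28: take 28 from left. Merged: [7, 12, 14, 18, 19, 19, 22, 25, 28]
Append remaining from right: [28, 38]. Merged: [7, 12, 14, 18, 19, 19, 22, 25, 28, 28, 38]

Final merged array: [7, 12, 14, 18, 19, 19, 22, 25, 28, 28, 38]
Total comparisons: 9

The merged array is [7, 12, 14, 18, 19, 19, 22, 25, 28, 28, 38], requiring 9 comparisons. The merge step runs in O(n) time where n is the total number of elements.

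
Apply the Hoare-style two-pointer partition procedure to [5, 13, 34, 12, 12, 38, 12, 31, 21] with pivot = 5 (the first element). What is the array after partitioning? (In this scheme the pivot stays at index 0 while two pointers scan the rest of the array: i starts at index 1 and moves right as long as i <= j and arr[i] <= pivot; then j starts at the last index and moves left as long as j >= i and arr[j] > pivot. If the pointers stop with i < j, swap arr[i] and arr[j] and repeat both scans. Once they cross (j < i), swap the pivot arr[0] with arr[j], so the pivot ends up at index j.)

Hoare-style two-pointer partition with pivot = 5:

Initial array: [5, 13, 34, 12, 12, 38, 12, 31, 21]

Pointers start at i = 1, j = 8.
i ends at 1, j ends at 0: the pointers have crossed (j < i), so scanning stops.

j = 0, so swapping arr[0] with arr[j] leaves the pivot at position 0: [5, 13, 34, 12, 12, 38, 12, 31, 21]
Pivot position: 0

After partitioning with pivot 5, the array becomes [5, 13, 34, 12, 12, 38, 12, 31, 21]. The pivot is placed at index 0. All elements to the left of the pivot are <= 5, and all elements to the right are > 5.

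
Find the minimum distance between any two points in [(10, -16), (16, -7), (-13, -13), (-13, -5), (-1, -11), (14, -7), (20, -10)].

Computing all pairwise distances among 7 points:

d((10, -16), (16, -7)) = 10.8167
d((10, -16), (-13, -13)) = 23.1948
d((10, -16), (-13, -5)) = 25.4951
d((10, -16), (-1, -11)) = 12.083
d((10, -16), (14, -7)) = 9.8489
d((10, -16), (20, -10)) = 11.6619
d((16, -7), (-13, -13)) = 29.6142
d((16, -7), (-13, -5)) = 29.0689
d((16, -7), (-1, -11)) = 17.4642
d((16, -7), (14, -7)) = 2.0 <-- minimum
d((16, -7), (20, -10)) = 5.0
d((-13, -13), (-13, -5)) = 8.0
d((-13, -13), (-1, -11)) = 12.1655
d((-13, -13), (14, -7)) = 27.6586
d((-13, -13), (20, -10)) = 33.1361
d((-13, -5), (-1, -11)) = 13.4164
d((-13, -5), (14, -7)) = 27.074
d((-13, -5), (20, -10)) = 33.3766
d((-1, -11), (14, -7)) = 15.5242
d((-1, -11), (20, -10)) = 21.0238
d((14, -7), (20, -10)) = 6.7082

Closest pair: (16, -7) and (14, -7) with distance 2.0

The closest pair is (16, -7) and (14, -7) with Euclidean distance 2.0. For 7 points, brute-force pairwise comparison is shown above. For large n, the divide-and-conquer algorithm (sort by x, recurse on halves, check the dividing strip) achieves O(n log n).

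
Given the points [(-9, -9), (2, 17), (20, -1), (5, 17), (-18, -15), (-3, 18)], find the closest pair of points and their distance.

Computing all pairwise distances among 6 points:

d((-9, -9), (2, 17)) = 28.2312
d((-9, -9), (20, -1)) = 30.0832
d((-9, -9), (5, 17)) = 29.5296
d((-9, -9), (-18, -15)) = 10.8167
d((-9, -9), (-3, 18)) = 27.6586
d((2, 17), (20, -1)) = 25.4558
d((2, 17), (5, 17)) = 3.0 <-- minimum
d((2, 17), (-18, -15)) = 37.7359
d((2, 17), (-3, 18)) = 5.099
d((20, -1), (5, 17)) = 23.4307
d((20, -1), (-18, -15)) = 40.4969
d((20, -1), (-3, 18)) = 29.8329
d((5, 17), (-18, -15)) = 39.4081
d((5, 17), (-3, 18)) = 8.0623
d((-18, -15), (-3, 18)) = 36.2491

Closest pair: (2, 17) and (5, 17) with distance 3.0

The closest pair is (2, 17) and (5, 17) with Euclidean distance 3.0. For 6 points, brute-force pairwise comparison is shown above. For large n, the divide-and-conquer algorithm (sort by x, recurse on halves, check the dividing strip) achieves O(n log n).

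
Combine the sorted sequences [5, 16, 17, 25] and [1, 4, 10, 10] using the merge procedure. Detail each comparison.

Merging process:

Compare 5 vs 1: take 1 from right. Merged: [1]
Compare 5 vs 4: take 4 from right. Merged: [1, 4]
Compare 5 vs 10: take 5 from left. Merged: [1, 4, 5]
Compare 16 vs 10: take 10 from right. Merged: [1, 4, 5, 10]
Compare 16 vs 10: take 10 from right. Merged: [1, 4, 5, 10, 10]
Append remaining from left: [16, 17, 25]. Merged: [1, 4, 5, 10, 10, 16, 17, 25]

Final merged array: [1, 4, 5, 10, 10, 16, 17, 25]
Total comparisons: 5

The merged array is [1, 4, 5, 10, 10, 16, 17, 25], requiring 5 comparisons. The merge step runs in O(n) time where n is the total number of elements.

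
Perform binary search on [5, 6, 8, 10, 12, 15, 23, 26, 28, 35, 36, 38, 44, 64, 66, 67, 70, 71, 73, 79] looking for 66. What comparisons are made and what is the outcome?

Binary search for 66 in [5, 6, 8, 10, 12, 15, 23, 26, 28, 35, 36, 38, 44, 64, 66, 67, 70, 71, 73, 79]:

lo=0, hi=19, mid=9, arr[mid]=35 -> 35 < 66, search right half
lo=10, hi=19, mid=14, arr[mid]=66 -> Found target at index 14!

Binary search finds 66 at index 14 after 2 comparisons. The search repeatedly halves the search space by comparing with the middle element.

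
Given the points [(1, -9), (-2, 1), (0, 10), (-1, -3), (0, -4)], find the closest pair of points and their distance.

Computing all pairwise distances among 5 points:

d((1, -9), (-2, 1)) = 10.4403
d((1, -9), (0, 10)) = 19.0263
d((1, -9), (-1, -3)) = 6.3246
d((1, -9), (0, -4)) = 5.099
d((-2, 1), (0, 10)) = 9.2195
d((-2, 1), (-1, -3)) = 4.1231
d((-2, 1), (0, -4)) = 5.3852
d((0, 10), (-1, -3)) = 13.0384
d((0, 10), (0, -4)) = 14.0
d((-1, -3), (0, -4)) = 1.4142 <-- minimum

Closest pair: (-1, -3) and (0, -4) with distance 1.4142

The closest pair is (-1, -3) and (0, -4) with Euclidean distance 1.4142. For 5 points, brute-force pairwise comparison is shown above. For large n, the divide-and-conquer algorithm (sort by x, recurse on halves, check the dividing strip) achieves O(n log n).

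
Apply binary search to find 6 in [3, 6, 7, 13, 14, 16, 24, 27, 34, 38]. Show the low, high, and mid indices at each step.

Binary search for 6 in [3, 6, 7, 13, 14, 16, 24, 27, 34, 38]:

lo=0, hi=9, mid=4, arr[mid]=14 -> 14 > 6, search left half
lo=0, hi=3, mid=1, arr[mid]=6 -> Found target at index 1!

Binary search finds 6 at index 1 after 2 comparisons. The search repeatedly halves the search space by comparing with the middle element.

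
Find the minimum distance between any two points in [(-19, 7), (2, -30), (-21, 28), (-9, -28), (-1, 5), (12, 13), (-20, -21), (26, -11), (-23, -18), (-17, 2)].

Computing all pairwise distances among 10 points:

d((-19, 7), (2, -30)) = 42.5441
d((-19, 7), (-21, 28)) = 21.095
d((-19, 7), (-9, -28)) = 36.4005
d((-19, 7), (-1, 5)) = 18.1108
d((-19, 7), (12, 13)) = 31.5753
d((-19, 7), (-20, -21)) = 28.0179
d((-19, 7), (26, -11)) = 48.4665
d((-19, 7), (-23, -18)) = 25.318
d((-19, 7), (-17, 2)) = 5.3852
d((2, -30), (-21, 28)) = 62.3939
d((2, -30), (-9, -28)) = 11.1803
d((2, -30), (-1, 5)) = 35.1283
d((2, -30), (12, 13)) = 44.1475
d((2, -30), (-20, -21)) = 23.7697
d((2, -30), (26, -11)) = 30.6105
d((2, -30), (-23, -18)) = 27.7308
d((2, -30), (-17, 2)) = 37.2156
d((-21, 28), (-9, -28)) = 57.2713
d((-21, 28), (-1, 5)) = 30.4795
d((-21, 28), (12, 13)) = 36.2491
d((-21, 28), (-20, -21)) = 49.0102
d((-21, 28), (26, -11)) = 61.0737
d((-21, 28), (-23, -18)) = 46.0435
d((-21, 28), (-17, 2)) = 26.3059
d((-9, -28), (-1, 5)) = 33.9559
d((-9, -28), (12, 13)) = 46.0652
d((-9, -28), (-20, -21)) = 13.0384
d((-9, -28), (26, -11)) = 38.9102
d((-9, -28), (-23, -18)) = 17.2047
d((-9, -28), (-17, 2)) = 31.0483
d((-1, 5), (12, 13)) = 15.2643
d((-1, 5), (-20, -21)) = 32.2025
d((-1, 5), (26, -11)) = 31.3847
d((-1, 5), (-23, -18)) = 31.8277
d((-1, 5), (-17, 2)) = 16.2788
d((12, 13), (-20, -21)) = 46.6905
d((12, 13), (26, -11)) = 27.7849
d((12, 13), (-23, -18)) = 46.7547
d((12, 13), (-17, 2)) = 31.0161
d((-20, -21), (26, -11)) = 47.0744
d((-20, -21), (-23, -18)) = 4.2426 <-- minimum
d((-20, -21), (-17, 2)) = 23.1948
d((26, -11), (-23, -18)) = 49.4975
d((26, -11), (-17, 2)) = 44.9222
d((-23, -18), (-17, 2)) = 20.8806

Closest pair: (-20, -21) and (-23, -18) with distance 4.2426

The closest pair is (-20, -21) and (-23, -18) with Euclidean distance 4.2426. For 10 points, brute-force pairwise comparison is shown above. For large n, the divide-and-conquer algorithm (sort by x, recurse on halves, check the dividing strip) achieves O(n log n).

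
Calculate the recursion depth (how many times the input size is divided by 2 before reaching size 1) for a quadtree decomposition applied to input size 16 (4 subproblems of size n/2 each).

For divide and conquer with division factor 2:

Problem sizes at each level:
Level 0: 16
Level 1: 8
Level 2: 4
Level 3: 2
Level 4: 1

The root is level 0 and the size-1 base case is level 4 (the tree spans levels 0 through 4, i.e. 5 levels counting the root), so the depth is the number of divisions: log_2(16) = 4

The recursion tree depth is log_2(16) = 4. At each level, the problem size is divided by 2, so it takes 4 divisions to reduce to a base case of size 1. The algorithm makes 4 recursive calls at each level.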